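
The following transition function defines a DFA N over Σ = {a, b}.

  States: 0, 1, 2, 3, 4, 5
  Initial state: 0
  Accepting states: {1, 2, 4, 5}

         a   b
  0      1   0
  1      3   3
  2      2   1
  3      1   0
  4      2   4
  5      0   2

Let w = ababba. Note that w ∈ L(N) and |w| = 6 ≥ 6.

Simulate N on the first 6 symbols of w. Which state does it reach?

1

Run of N on the first 6 characters of w = a b a b b a:
  step 0: 0  (start)
  step 1: 1  (read a: 0→1)
  step 2: 3  (read b: 1→3)
  step 3: 1  (read a: 3→1)
  step 4: 3  (read b: 1→3)
  step 5: 0  (read b: 3→0)
  step 6: 1  (read a: 0→1)

After reading 6 characters, N is in state 1.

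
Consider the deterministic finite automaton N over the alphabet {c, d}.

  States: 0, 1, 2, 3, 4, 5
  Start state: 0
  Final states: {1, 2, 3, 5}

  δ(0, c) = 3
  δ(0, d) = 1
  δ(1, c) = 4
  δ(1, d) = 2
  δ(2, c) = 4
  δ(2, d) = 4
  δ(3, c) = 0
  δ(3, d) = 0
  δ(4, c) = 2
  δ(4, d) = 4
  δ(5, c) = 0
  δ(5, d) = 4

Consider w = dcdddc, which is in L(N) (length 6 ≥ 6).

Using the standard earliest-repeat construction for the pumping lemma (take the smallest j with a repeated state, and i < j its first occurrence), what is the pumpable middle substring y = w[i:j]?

State sequence: 0 -d-> 1 -c-> 4 -d-> 4 -d-> 4 -d-> 4 -c-> 2
First repeat at step 3: 4 was already visited.

So i = 2, j = 3, giving x = w[0:2] = dc, y = w[2:3] = d, z = w[3:6] = ddc.
Check: |xy| = 3 ≤ 6 and |y| = 1 ≥ 1. Reading y takes N from 4 back to 4, so every xyⁱz is accepted.
Pumping length from the standard proof: p = 6 (the number of states). The repeated state found above gives |xy| = j ≤ 6 and |y| = j − i ≥ 1.

d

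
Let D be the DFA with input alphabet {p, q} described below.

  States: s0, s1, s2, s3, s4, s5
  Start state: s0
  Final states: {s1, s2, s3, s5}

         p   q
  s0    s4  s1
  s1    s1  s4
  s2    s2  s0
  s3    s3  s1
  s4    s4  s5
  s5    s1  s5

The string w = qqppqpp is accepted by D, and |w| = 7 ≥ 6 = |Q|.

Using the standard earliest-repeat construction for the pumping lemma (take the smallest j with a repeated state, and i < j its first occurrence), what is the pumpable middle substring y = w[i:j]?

p

Run of D on w = q q p p q p p:
  step 0: s0  (start)
  step 1: s1  (read q: s0→s1)
  step 2: s4  (read q: s1→s4)
  step 3: s4  (read p: s4→s4)   ← first repeat (s4 seen earlier)
  step 4: s4  (read p: s4→s4)
  step 5: s5  (read q: s4→s5)
  step 6: s1  (read p: s5→s1)
  step 7: s1  (read p: s1→s1)

So i = 2, j = 3, giving x = w[0:2] = qq, y = w[2:3] = p, z = w[3:7] = pqpp.
Check: |xy| = 3 ≤ 6 and |y| = 1 ≥ 1. Reading y takes D from s4 back to s4, so every xyⁱz is accepted.
Pumping length from the standard proof: p = 6 (the number of states). The repeated state found above gives |xy| = j ≤ 6 and |y| = j − i ≥ 1.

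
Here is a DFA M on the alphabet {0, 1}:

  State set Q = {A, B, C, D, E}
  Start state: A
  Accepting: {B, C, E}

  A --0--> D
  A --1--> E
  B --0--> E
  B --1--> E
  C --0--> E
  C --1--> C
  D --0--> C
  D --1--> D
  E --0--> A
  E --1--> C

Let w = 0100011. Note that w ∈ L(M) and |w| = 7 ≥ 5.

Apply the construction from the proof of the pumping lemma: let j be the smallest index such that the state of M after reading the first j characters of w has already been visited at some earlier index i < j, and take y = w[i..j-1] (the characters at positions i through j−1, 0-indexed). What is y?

1

State sequence: A -0-> D -1-> D -0-> C -0-> E -0-> A -1-> E -1-> C
First repeat at step 2: D was already visited.

So i = 1, j = 2, giving x = w[0:1] = 0, y = w[1:2] = 1, z = w[2:7] = 00011.
Check: |xy| = 2 ≤ 5 and |y| = 1 ≥ 1. Reading y takes M from D back to D, so every xyⁱz is accepted.
Since M has 5 states, any run of length ≥ 5 visits 5+1 states, so by pigeonhole some state repeats within the first 5 steps — that repeat gives the pumpable loop.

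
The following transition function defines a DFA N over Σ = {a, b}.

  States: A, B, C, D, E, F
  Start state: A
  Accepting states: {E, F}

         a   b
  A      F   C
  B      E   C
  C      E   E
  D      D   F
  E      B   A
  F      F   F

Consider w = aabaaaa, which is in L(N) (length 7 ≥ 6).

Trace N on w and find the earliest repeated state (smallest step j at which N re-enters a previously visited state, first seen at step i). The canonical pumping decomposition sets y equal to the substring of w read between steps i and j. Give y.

Run of N on w = a a b a a a a:
  step 0: A  (start)
  step 1: F  (read a: A→F)
  step 2: F  (read a: F→F)   ← first repeat (F seen earlier)
  step 3: F  (read b: F→F)
  step 4: F  (read a: F→F)
  step 5: F  (read a: F→F)
  step 6: F  (read a: F→F)
  step 7: F  (read a: F→F)

So i = 1, j = 2, giving x = w[0:1] = a, y = w[1:2] = a, z = w[2:7] = baaaa.
Check: |xy| = 2 ≤ 6 and |y| = 1 ≥ 1. Reading y takes N from F back to F, so every xyⁱz is accepted.
With |Q| = 6, pigeonhole forces a state repeat no later than step 6; the substring read between the first and second visits to that state can be pumped.

a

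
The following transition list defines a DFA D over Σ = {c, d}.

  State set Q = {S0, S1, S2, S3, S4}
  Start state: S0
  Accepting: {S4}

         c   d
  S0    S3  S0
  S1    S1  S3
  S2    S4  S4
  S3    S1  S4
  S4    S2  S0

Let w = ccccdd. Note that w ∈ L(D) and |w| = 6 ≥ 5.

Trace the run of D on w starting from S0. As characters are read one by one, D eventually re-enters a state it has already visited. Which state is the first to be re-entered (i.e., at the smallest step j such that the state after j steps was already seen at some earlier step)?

S1

Run of D on w = c c c c d d:
  step 0: S0  (start)
  step 1: S3  (read c: S0→S3)
  step 2: S1  (read c: S3→S1)
  step 3: S1  (read c: S1→S1)   ← first repeat (S1 seen earlier)
  step 4: S1  (read c: S1→S1)
  step 5: S3  (read d: S1→S3)
  step 6: S4  (read d: S3→S4)

The earliest repeat is at step j = 3: D is in S1, which it already visited at step i = 2.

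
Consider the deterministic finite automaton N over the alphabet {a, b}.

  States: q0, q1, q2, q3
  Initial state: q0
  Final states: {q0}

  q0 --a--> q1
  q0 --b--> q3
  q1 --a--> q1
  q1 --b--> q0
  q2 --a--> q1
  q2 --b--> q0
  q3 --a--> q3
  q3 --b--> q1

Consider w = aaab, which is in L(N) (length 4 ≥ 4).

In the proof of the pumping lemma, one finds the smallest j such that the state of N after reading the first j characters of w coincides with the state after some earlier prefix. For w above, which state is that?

Run of N on w = a a a b:
  step 0: q0  (start)
  step 1: q1  (read a: q0→q1)
  step 2: q1  (read a: q1→q1)   ← first repeat (q1 seen earlier)
  step 3: q1  (read a: q1→q1)
  step 4: q0  (read b: q1→q0)

The earliest repeat is at step j = 2: N is in q1, which it already visited at step i = 1.
Since N has 4 states, any run of length ≥ 4 visits 4+1 states, so by pigeonhole some state repeats within the first 4 steps — that repeat gives the pumpable loop.

q1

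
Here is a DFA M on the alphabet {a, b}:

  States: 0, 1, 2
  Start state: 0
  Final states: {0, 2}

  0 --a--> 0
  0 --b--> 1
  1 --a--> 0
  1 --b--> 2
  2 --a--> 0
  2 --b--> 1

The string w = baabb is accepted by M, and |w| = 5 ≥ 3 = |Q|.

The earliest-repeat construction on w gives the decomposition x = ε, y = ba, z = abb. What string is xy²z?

babaabb

xy^2z = ε·ba·ba·abb = babaabb.
Reading y = ba takes M from 0 back to 0, so after x·y·y the machine is still in 0, and z then leads to the accepting state 2. Hence babaabb ∈ L(M).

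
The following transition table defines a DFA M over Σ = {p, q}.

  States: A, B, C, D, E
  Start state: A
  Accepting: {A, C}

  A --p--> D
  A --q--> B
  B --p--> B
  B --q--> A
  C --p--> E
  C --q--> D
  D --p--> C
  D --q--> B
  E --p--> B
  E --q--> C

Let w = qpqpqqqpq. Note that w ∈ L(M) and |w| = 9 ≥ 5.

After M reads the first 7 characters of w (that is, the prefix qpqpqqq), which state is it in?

State sequence: A -q-> B -p-> B -q-> A -p-> D -q-> B -q-> A -q-> B

After reading 7 characters, M is in state B.

B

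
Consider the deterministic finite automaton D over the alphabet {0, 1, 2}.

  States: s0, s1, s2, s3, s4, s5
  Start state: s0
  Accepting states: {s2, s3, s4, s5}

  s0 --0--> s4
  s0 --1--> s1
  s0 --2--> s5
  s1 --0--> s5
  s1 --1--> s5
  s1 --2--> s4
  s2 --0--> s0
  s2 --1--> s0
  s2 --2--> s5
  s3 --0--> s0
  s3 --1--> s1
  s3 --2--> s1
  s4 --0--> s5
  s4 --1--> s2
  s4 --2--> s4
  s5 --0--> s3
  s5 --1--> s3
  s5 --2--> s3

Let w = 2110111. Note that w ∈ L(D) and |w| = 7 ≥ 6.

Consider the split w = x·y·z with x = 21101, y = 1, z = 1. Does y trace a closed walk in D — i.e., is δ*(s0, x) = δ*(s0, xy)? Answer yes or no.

no

Run of D on the first 6 characters of w = 2 1 1 0 1 1:
  step 0: s0  (start)
  step 1: s5  (read 2: s0→s5)
  step 2: s3  (read 1: s5→s3)
  step 3: s1  (read 1: s3→s1)
  step 4: s5  (read 0: s1→s5)
  step 5: s3  (read 1: s5→s3)
  step 6: s1  (read 1: s3→s1)

After x (step 5): s3. After xy (step 6): s1.
They differ (s3 ≠ s1), so y is not a cycle from the state after x; this split is not the one the pumping-lemma construction produces, and pumping y need not keep the string in L(D).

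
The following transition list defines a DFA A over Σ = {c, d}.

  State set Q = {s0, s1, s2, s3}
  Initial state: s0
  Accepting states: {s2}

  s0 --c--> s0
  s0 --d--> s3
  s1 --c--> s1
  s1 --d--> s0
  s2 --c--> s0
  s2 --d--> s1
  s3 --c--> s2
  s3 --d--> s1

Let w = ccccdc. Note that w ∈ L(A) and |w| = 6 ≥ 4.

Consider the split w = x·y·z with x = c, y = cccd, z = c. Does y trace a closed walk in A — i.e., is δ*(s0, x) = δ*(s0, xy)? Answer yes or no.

State sequence: s0 -c-> s0 -c-> s0 -c-> s0 -c-> s0 -d-> s3

After x (step 1): s0. After xy (step 5): s3.
They differ (s0 ≠ s3), so y is not a cycle from the state after x; this split is not the one the pumping-lemma construction produces, and pumping y need not keep the string in L(A).

no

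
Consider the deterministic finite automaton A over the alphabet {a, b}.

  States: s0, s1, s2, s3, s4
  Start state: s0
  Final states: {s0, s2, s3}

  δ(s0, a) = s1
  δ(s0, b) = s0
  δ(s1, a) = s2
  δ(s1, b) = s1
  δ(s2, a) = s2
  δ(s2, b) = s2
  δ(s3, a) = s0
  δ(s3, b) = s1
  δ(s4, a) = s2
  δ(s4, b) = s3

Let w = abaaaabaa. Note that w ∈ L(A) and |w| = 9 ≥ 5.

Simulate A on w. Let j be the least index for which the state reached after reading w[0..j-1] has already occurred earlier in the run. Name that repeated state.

s1

State sequence: s0 -a-> s1 -b-> s1 -a-> s2 -a-> s2 -a-> s2 -a-> s2 -b-> s2 -a-> s2 -a-> s2
First repeat at step 2: s1 was already visited.

The earliest repeat is at step j = 2: A is in s1, which it already visited at step i = 1.
Since A has 5 states, any run of length ≥ 5 visits 5+1 states, so by pigeonhole some state repeats within the first 5 steps — that repeat gives the pumpable loop.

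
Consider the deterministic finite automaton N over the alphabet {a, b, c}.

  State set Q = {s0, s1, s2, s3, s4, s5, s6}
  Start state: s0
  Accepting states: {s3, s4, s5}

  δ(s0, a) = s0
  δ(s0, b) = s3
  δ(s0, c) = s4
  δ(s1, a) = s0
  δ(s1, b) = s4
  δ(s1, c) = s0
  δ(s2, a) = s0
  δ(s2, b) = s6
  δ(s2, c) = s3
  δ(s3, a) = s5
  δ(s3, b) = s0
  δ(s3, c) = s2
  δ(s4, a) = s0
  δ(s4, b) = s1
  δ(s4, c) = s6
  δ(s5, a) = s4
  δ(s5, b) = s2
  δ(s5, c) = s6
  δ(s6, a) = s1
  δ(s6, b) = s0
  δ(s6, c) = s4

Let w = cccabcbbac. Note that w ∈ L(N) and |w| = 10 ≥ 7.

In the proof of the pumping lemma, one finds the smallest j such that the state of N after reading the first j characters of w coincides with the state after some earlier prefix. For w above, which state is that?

s4

State sequence: s0 -c-> s4 -c-> s6 -c-> s4 -a-> s0 -b-> s3 -c-> s2 -b-> s6 -b-> s0 -a-> s0 -c-> s4
First repeat at step 3: s4 was already visited.

The earliest repeat is at step j = 3: N is in s4, which it already visited at step i = 1.
Since N has 7 states, any run of length ≥ 7 visits 7+1 states, so by pigeonhole some state repeats within the first 7 steps — that repeat gives the pumpable loop.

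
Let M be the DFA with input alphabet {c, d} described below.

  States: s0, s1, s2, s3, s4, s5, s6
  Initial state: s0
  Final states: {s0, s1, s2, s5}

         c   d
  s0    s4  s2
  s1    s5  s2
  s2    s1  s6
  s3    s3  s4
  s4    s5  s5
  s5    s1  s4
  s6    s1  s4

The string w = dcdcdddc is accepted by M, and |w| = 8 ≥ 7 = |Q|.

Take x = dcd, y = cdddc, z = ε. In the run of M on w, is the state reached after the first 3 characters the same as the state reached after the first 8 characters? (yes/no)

no

Run of M on the first 8 characters of w = d c d c d d d c:
  step 0: s0  (start)
  step 1: s2  (read d: s0→s2)
  step 2: s1  (read c: s2→s1)
  step 3: s2  (read d: s1→s2)
  step 4: s1  (read c: s2→s1)
  step 5: s2  (read d: s1→s2)
  step 6: s6  (read d: s2→s6)
  step 7: s4  (read d: s6→s4)
  step 8: s5  (read c: s4→s5)

After x (step 3): s2. After xy (step 8): s5.
They differ (s2 ≠ s5), so y is not a cycle from the state after x; this split is not the one the pumping-lemma construction produces, and pumping y need not keep the string in L(M).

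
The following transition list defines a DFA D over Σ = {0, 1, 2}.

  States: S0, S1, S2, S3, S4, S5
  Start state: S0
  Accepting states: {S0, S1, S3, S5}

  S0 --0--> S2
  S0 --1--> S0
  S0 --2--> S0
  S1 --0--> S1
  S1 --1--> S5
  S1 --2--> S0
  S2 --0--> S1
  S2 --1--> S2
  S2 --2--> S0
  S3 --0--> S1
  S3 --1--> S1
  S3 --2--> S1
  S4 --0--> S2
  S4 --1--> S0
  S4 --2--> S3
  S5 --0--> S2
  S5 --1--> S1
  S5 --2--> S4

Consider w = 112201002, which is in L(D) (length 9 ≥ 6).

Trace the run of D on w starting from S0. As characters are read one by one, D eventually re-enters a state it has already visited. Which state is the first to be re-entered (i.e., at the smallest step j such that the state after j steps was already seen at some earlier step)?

S0

Run of D on w = 1 1 2 2 0 1 0 0 2:
  step 0: S0  (start)
  step 1: S0  (read 1: S0→S0)   ← first repeat (S0 seen earlier)
  step 2: S0  (read 1: S0→S0)
  step 3: S0  (read 2: S0→S0)
  step 4: S0  (read 2: S0→S0)
  step 5: S2  (read 0: S0→S2)
  step 6: S2  (read 1: S2→S2)
  step 7: S1  (read 0: S2→S1)
  step 8: S1  (read 0: S1→S1)
  step 9: S0  (read 2: S1→S0)

The earliest repeat is at step j = 1: D is in S0, which it already visited at step i = 0.
The DFA has 6 states, so the proof of the pumping lemma guarantees a repeated state among the first 6+1 visited; the segment between the two visits is the pumpable y.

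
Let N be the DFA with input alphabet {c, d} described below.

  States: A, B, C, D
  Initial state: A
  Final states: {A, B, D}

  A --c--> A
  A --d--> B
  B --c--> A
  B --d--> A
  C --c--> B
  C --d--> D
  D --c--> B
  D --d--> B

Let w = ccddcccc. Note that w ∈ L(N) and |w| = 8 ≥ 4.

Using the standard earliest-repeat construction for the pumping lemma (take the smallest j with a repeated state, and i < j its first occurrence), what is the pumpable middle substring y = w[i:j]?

c

State sequence: A -c-> A -c-> A -d-> B -d-> A -c-> A -c-> A -c-> A -c-> A
First repeat at step 1: A was already visited.

So i = 0, j = 1, giving x = w[0:0] = ε, y = w[0:1] = c, z = w[1:8] = cddcccc.
Check: |xy| = 1 ≤ 4 and |y| = 1 ≥ 1. Reading y takes N from A back to A, so every xyⁱz is accepted.
Since N has 4 states, any run of length ≥ 4 visits 4+1 states, so by pigeonhole some state repeats within the first 4 steps — that repeat gives the pumpable loop.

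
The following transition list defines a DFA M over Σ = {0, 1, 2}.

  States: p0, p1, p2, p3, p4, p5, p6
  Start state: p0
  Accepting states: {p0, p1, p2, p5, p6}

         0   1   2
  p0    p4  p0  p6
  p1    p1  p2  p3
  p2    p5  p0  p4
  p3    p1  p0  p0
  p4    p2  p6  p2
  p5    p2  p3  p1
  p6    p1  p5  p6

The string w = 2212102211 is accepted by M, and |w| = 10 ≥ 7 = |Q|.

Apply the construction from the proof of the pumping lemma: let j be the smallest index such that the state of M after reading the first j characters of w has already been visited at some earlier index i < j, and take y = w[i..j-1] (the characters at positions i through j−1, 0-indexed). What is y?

Run of M on w = 2 2 1 2 1 0 2 2 1 1:
  step 0: p0  (start)
  step 1: p6  (read 2: p0→p6)
  step 2: p6  (read 2: p6→p6)   ← first repeat (p6 seen earlier)
  step 3: p5  (read 1: p6→p5)
  step 4: p1  (read 2: p5→p1)
  step 5: p2  (read 1: p1→p2)
  step 6: p5  (read 0: p2→p5)
  step 7: p1  (read 2: p5→p1)
  step 8: p3  (read 2: p1→p3)
  step 9: p0  (read 1: p3→p0)
  step 10: p0  (read 1: p0→p0)

So i = 1, j = 2, giving x = w[0:1] = 2, y = w[1:2] = 2, z = w[2:10] = 12102211.
Check: |xy| = 2 ≤ 7 and |y| = 1 ≥ 1. Reading y takes M from p6 back to p6, so every xyⁱz is accepted.
Pumping length from the standard proof: p = 7 (the number of states). The repeated state found above gives |xy| = j ≤ 7 and |y| = j − i ≥ 1.

2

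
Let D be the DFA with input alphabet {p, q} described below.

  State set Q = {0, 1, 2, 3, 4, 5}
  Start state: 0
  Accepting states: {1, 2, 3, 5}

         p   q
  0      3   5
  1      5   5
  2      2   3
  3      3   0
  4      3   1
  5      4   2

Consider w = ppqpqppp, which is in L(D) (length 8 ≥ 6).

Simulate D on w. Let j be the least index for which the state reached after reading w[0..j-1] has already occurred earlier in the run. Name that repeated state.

State sequence: 0 -p-> 3 -p-> 3 -q-> 0 -p-> 3 -q-> 0 -p-> 3 -p-> 3 -p-> 3
First repeat at step 2: 3 was already visited.

The earliest repeat is at step j = 2: D is in 3, which it already visited at step i = 1.
Pumping length from the standard proof: p = 6 (the number of states). The repeated state found above gives |xy| = j ≤ 6 and |y| = j − i ≥ 1.

3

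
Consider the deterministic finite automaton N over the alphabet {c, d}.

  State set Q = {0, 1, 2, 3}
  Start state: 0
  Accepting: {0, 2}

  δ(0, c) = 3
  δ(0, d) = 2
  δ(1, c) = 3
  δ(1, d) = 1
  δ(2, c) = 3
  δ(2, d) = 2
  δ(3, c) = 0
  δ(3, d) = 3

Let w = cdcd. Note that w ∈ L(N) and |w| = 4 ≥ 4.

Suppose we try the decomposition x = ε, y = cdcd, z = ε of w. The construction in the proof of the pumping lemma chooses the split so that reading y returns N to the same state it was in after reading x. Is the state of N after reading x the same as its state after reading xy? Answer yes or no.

no

Run of N on the first 4 characters of w = c d c d:
  step 0: 0  (start)
  step 1: 3  (read c: 0→3)
  step 2: 3  (read d: 3→3)
  step 3: 0  (read c: 3→0)
  step 4: 2  (read d: 0→2)

After x (step 0): 0. After xy (step 4): 2.
They differ (0 ≠ 2), so y is not a cycle from the state after x; this split is not the one the pumping-lemma construction produces, and pumping y need not keep the string in L(N).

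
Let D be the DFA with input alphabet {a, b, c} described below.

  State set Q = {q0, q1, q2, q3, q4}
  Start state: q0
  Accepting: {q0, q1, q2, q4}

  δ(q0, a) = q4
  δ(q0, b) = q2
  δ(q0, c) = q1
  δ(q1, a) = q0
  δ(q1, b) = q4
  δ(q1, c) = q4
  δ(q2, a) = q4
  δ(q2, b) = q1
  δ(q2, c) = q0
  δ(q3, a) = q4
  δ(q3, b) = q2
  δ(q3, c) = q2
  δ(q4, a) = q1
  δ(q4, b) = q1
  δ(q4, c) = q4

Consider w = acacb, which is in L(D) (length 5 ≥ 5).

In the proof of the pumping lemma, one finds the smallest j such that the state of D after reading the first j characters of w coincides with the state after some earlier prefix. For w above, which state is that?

q4

Run of D on w = a c a c b:
  step 0: q0  (start)
  step 1: q4  (read a: q0→q4)
  step 2: q4  (read c: q4→q4)   ← first repeat (q4 seen earlier)
  step 3: q1  (read a: q4→q1)
  step 4: q4  (read c: q1→q4)
  step 5: q1  (read b: q4→q1)

The earliest repeat is at step j = 2: D is in q4, which it already visited at step i = 1.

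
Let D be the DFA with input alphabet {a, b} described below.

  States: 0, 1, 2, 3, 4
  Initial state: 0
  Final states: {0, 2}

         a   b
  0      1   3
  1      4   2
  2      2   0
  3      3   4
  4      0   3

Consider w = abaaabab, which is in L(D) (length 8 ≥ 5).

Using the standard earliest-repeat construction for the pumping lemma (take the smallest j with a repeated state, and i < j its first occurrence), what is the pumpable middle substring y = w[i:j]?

a

Run of D on w = a b a a a b a b:
  step 0: 0  (start)
  step 1: 1  (read a: 0→1)
  step 2: 2  (read b: 1→2)
  step 3: 2  (read a: 2→2)   ← first repeat (2 seen earlier)
  step 4: 2  (read a: 2→2)
  step 5: 2  (read a: 2→2)
  step 6: 0  (read b: 2→0)
  step 7: 1  (read a: 0→1)
  step 8: 2  (read b: 1→2)

So i = 2, j = 3, giving x = w[0:2] = ab, y = w[2:3] = a, z = w[3:8] = aabab.
Check: |xy| = 3 ≤ 5 and |y| = 1 ≥ 1. Reading y takes D from 2 back to 2, so every xyⁱz is accepted.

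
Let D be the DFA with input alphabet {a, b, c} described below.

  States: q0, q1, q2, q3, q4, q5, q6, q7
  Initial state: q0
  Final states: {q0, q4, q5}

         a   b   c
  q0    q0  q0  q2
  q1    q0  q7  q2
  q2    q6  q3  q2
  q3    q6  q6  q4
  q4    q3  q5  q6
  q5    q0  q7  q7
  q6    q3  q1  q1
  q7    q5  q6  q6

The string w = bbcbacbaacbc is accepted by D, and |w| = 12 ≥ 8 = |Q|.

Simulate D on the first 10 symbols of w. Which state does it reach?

State sequence: q0 -b-> q0 -b-> q0 -c-> q2 -b-> q3 -a-> q6 -c-> q1 -b-> q7 -a-> q5 -a-> q0 -c-> q2

After reading 10 characters, D is in state q2.
(This kind of state-tracing is the core of the pumping-lemma construction: with 8 states, pigeonhole forces a repeat within the first 8 steps.)

q2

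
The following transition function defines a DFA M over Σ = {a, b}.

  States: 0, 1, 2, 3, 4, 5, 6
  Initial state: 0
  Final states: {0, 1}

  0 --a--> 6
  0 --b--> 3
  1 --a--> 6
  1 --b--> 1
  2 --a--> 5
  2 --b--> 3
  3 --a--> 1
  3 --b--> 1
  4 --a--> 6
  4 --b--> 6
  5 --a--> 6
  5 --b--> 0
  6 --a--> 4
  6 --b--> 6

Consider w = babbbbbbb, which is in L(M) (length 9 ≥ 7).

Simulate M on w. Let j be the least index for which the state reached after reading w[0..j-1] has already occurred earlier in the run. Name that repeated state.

1

State sequence: 0 -b-> 3 -a-> 1 -b-> 1 -b-> 1 -b-> 1 -b-> 1 -b-> 1 -b-> 1 -b-> 1
First repeat at step 3: 1 was already visited.

The earliest repeat is at step j = 3: M is in 1, which it already visited at step i = 2.
The DFA has 7 states, so the proof of the pumping lemma guarantees a repeated state among the first 7+1 visited; the segment between the two visits is the pumpable y.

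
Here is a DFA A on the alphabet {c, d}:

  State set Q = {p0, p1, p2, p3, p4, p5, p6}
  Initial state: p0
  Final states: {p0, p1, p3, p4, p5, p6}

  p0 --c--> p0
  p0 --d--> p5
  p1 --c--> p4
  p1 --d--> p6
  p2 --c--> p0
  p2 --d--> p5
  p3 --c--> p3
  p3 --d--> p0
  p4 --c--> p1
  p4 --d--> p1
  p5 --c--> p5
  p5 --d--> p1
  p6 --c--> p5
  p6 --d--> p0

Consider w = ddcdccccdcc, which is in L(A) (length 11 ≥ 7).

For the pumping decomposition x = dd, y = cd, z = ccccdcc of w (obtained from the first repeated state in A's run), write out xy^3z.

ddcdcdcdccccdcc

xy^3z = dd·cd·cd·cd·ccccdcc = ddcdcdcdccccdcc.
Reading y = cd takes A from p1 back to p1, so after x·y·y·y the machine is still in p1, and z then leads to the accepting state p5. Hence ddcdcdcdccccdcc ∈ L(A).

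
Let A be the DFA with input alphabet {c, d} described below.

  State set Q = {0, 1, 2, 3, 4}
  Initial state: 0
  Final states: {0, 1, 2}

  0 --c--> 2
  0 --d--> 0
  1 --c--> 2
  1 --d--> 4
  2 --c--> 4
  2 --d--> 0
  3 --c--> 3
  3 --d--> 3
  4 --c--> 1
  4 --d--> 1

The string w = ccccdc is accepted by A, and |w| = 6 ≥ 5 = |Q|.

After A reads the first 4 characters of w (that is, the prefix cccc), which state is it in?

Run of A on the first 4 characters of w = c c c c:
  step 0: 0  (start)
  step 1: 2  (read c: 0→2)
  step 2: 4  (read c: 2→4)
  step 3: 1  (read c: 4→1)
  step 4: 2  (read c: 1→2)

After reading 4 characters, A is in state 2.

2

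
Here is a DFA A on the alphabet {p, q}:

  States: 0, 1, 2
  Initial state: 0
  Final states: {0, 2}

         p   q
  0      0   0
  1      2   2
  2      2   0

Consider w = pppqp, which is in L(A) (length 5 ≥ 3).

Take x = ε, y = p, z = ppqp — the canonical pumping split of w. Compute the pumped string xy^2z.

ppppqp

xy^2z = ε·p·p·ppqp = ppppqp.
Reading y = p takes A from 0 back to 0, so after x·y·y the machine is still in 0, and z then leads to the accepting state 0. Hence ppppqp ∈ L(A).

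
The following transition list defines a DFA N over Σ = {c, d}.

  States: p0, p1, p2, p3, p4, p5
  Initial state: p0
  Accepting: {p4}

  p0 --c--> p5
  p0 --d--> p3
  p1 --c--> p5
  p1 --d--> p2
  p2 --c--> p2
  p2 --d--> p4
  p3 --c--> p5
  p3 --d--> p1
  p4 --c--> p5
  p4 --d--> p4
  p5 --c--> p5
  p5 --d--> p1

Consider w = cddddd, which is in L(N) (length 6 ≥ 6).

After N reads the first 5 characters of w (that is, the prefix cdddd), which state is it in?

State sequence: p0 -c-> p5 -d-> p1 -d-> p2 -d-> p4 -d-> p4

After reading 5 characters, N is in state p4.
(This kind of state-tracing is the core of the pumping-lemma construction: with 6 states, pigeonhole forces a repeat within the first 6 steps.)

p4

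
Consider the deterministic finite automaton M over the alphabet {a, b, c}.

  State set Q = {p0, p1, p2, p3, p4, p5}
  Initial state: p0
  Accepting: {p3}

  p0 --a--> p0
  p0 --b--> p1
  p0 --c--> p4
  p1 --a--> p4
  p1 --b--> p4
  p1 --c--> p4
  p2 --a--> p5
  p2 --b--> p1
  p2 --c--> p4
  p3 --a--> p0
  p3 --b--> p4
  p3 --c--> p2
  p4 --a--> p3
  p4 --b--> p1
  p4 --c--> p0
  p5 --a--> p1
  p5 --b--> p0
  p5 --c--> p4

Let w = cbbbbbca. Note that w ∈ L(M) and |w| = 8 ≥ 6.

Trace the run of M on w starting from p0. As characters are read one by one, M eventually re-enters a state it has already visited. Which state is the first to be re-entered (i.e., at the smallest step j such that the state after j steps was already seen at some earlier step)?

Run of M on w = c b b b b b c a:
  step 0: p0  (start)
  step 1: p4  (read c: p0→p4)
  step 2: p1  (read b: p4→p1)
  step 3: p4  (read b: p1→p4)   ← first repeat (p4 seen earlier)
  step 4: p1  (read b: p4→p1)
  step 5: p4  (read b: p1→p4)
  step 6: p1  (read b: p4→p1)
  step 7: p4  (read c: p1→p4)
  step 8: p3  (read a: p4→p3)

The earliest repeat is at step j = 3: M is in p4, which it already visited at step i = 1.

p4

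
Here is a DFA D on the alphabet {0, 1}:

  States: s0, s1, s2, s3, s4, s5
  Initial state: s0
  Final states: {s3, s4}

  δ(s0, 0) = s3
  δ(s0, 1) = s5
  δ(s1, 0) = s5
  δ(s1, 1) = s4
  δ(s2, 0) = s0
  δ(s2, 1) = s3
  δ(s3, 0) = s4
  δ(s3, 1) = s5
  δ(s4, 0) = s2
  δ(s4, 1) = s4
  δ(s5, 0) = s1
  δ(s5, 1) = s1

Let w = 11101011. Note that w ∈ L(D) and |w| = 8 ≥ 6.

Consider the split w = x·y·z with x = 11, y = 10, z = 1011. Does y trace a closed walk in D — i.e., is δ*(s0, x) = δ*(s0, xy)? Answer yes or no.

Run of D on the first 4 characters of w = 1 1 1 0:
  step 0: s0  (start)
  step 1: s5  (read 1: s0→s5)
  step 2: s1  (read 1: s5→s1)
  step 3: s4  (read 1: s1→s4)
  step 4: s2  (read 0: s4→s2)

After x (step 2): s1. After xy (step 4): s2.
They differ (s1 ≠ s2), so y is not a cycle from the state after x; this split is not the one the pumping-lemma construction produces, and pumping y need not keep the string in L(D).

no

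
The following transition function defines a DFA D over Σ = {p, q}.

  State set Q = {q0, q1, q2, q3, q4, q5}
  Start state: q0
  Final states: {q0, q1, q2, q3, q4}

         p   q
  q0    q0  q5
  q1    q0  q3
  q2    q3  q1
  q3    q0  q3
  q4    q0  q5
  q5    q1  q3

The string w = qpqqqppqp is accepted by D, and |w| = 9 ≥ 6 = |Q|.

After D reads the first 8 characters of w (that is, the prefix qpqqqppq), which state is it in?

q5

State sequence: q0 -q-> q5 -p-> q1 -q-> q3 -q-> q3 -q-> q3 -p-> q0 -p-> q0 -q-> q5

After reading 8 characters, D is in state q5.
(This kind of state-tracing is the core of the pumping-lemma construction: with 6 states, pigeonhole forces a repeat within the first 6 steps.)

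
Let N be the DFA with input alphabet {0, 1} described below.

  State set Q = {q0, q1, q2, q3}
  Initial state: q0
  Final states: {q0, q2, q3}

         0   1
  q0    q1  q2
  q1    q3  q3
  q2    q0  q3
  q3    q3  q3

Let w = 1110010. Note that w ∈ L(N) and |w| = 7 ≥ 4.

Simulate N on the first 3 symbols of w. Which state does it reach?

q3

Run of N on the first 3 characters of w = 1 1 1:
  step 0: q0  (start)
  step 1: q2  (read 1: q0→q2)
  step 2: q3  (read 1: q2→q3)
  step 3: q3  (read 1: q3→q3)

After reading 3 characters, N is in state q3.
(This kind of state-tracing is the core of the pumping-lemma construction: with 4 states, pigeonhole forces a repeat within the first 4 steps.)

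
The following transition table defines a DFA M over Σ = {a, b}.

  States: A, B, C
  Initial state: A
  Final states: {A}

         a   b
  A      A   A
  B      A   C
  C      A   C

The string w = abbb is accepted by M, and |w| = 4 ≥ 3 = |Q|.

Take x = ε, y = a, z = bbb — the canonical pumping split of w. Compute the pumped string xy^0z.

bbb

xy⁰z = xz = ε·bbb = bbb.
Reading y = a takes M from A back to A, so after x the machine is still in A, and z then leads to the accepting state A. Hence bbb ∈ L(M).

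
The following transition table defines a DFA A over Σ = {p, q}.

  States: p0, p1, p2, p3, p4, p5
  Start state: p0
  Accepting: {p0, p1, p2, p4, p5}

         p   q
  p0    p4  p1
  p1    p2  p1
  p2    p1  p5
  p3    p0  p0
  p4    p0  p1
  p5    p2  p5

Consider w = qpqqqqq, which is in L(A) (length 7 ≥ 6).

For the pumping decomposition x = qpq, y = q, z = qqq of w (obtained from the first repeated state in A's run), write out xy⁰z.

xy⁰z = xz = qpq·qqq = qpqqqq.
Reading y = q takes A from p5 back to p5, so after x the machine is still in p5, and z then leads to the accepting state p5. Hence qpqqqq ∈ L(A).

qpqqqq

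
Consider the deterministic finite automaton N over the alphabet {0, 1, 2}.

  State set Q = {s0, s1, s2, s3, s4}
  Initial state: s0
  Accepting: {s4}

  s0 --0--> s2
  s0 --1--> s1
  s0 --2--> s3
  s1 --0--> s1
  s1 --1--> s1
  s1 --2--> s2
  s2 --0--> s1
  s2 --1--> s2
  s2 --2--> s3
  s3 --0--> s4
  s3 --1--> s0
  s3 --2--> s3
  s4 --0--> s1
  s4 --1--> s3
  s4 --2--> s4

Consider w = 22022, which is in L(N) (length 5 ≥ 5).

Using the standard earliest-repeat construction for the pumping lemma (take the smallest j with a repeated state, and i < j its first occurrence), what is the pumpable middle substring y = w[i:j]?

Run of N on w = 2 2 0 2 2:
  step 0: s0  (start)
  step 1: s3  (read 2: s0→s3)
  step 2: s3  (read 2: s3→s3)   ← first repeat (s3 seen earlier)
  step 3: s4  (read 0: s3→s4)
  step 4: s4  (read 2: s4→s4)
  step 5: s4  (read 2: s4→s4)

So i = 1, j = 2, giving x = w[0:1] = 2, y = w[1:2] = 2, z = w[2:5] = 022.
Check: |xy| = 2 ≤ 5 and |y| = 1 ≥ 1. Reading y takes N from s3 back to s3, so every xyⁱz is accepted.

2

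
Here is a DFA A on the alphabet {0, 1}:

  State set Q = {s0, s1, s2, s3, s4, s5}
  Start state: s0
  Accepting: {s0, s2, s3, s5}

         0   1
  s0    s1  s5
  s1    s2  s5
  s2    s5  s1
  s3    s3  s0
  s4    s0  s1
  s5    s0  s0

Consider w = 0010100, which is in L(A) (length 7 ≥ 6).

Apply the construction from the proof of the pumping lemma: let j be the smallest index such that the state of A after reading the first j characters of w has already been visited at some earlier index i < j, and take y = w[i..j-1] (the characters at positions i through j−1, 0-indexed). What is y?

01

State sequence: s0 -0-> s1 -0-> s2 -1-> s1 -0-> s2 -1-> s1 -0-> s2 -0-> s5
First repeat at step 3: s1 was already visited.

So i = 1, j = 3, giving x = w[0:1] = 0, y = w[1:3] = 01, z = w[3:7] = 0100.
Check: |xy| = 3 ≤ 6 and |y| = 2 ≥ 1. Reading y takes A from s1 back to s1, so every xyⁱz is accepted.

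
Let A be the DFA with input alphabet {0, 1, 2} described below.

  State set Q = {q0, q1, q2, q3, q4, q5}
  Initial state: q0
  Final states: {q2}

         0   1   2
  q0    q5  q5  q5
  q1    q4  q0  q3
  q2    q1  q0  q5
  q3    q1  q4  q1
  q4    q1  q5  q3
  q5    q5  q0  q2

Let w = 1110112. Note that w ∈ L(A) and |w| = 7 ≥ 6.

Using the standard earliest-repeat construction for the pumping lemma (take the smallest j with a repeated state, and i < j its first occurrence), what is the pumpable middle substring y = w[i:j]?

11

Run of A on w = 1 1 1 0 1 1 2:
  step 0: q0  (start)
  step 1: q5  (read 1: q0→q5)
  step 2: q0  (read 1: q5→q0)   ← first repeat (q0 seen earlier)
  step 3: q5  (read 1: q0→q5)
  step 4: q5  (read 0: q5→q5)
  step 5: q0  (read 1: q5→q0)
  step 6: q5  (read 1: q0→q5)
  step 7: q2  (read 2: q5→q2)

So i = 0, j = 2, giving x = w[0:0] = ε, y = w[0:2] = 11, z = w[2:7] = 10112.
Check: |xy| = 2 ≤ 6 and |y| = 2 ≥ 1. Reading y takes A from q0 back to q0, so every xyⁱz is accepted.
Since A has 6 states, any run of length ≥ 6 visits 6+1 states, so by pigeonhole some state repeats within the first 6 steps — that repeat gives the pumpable loop.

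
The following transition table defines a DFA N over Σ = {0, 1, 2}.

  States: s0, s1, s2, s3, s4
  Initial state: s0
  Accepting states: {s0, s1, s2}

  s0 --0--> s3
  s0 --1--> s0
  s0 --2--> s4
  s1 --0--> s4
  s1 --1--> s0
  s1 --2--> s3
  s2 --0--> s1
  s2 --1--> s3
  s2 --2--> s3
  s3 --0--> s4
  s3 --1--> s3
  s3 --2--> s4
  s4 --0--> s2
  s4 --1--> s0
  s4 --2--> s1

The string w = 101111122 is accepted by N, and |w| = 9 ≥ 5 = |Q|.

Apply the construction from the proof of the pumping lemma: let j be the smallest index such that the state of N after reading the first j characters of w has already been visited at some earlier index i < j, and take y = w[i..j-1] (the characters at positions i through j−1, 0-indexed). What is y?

Run of N on w = 1 0 1 1 1 1 1 2 2:
  step 0: s0  (start)
  step 1: s0  (read 1: s0→s0)   ← first repeat (s0 seen earlier)
  step 2: s3  (read 0: s0→s3)
  step 3: s3  (read 1: s3→s3)
  step 4: s3  (read 1: s3→s3)
  step 5: s3  (read 1: s3→s3)
  step 6: s3  (read 1: s3→s3)
  step 7: s3  (read 1: s3→s3)
  step 8: s4  (read 2: s3→s4)
  step 9: s1  (read 2: s4→s1)

So i = 0, j = 1, giving x = w[0:0] = ε, y = w[0:1] = 1, z = w[1:9] = 01111122.
Check: |xy| = 1 ≤ 5 and |y| = 1 ≥ 1. Reading y takes N from s0 back to s0, so every xyⁱz is accepted.

1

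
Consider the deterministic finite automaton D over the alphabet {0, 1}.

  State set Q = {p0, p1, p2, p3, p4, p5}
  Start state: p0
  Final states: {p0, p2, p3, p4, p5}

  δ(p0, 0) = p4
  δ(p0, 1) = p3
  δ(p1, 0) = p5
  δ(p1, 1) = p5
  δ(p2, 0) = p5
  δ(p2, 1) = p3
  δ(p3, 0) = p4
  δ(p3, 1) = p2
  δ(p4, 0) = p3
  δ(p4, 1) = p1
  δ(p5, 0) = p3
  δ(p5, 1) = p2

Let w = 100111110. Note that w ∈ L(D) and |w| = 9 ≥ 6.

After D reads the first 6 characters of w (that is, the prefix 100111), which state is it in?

State sequence: p0 -1-> p3 -0-> p4 -0-> p3 -1-> p2 -1-> p3 -1-> p2

After reading 6 characters, D is in state p2.

p2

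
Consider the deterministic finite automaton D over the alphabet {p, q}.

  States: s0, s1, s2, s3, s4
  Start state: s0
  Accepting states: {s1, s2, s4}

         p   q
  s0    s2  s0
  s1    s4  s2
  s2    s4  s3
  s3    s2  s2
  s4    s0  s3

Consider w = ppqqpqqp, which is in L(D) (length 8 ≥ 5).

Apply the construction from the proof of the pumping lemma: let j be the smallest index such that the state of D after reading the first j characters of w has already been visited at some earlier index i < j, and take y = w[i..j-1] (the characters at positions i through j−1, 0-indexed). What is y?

Run of D on w = p p q q p q q p:
  step 0: s0  (start)
  step 1: s2  (read p: s0→s2)
  step 2: s4  (read p: s2→s4)
  step 3: s3  (read q: s4→s3)
  step 4: s2  (read q: s3→s2)   ← first repeat (s2 seen earlier)
  step 5: s4  (read p: s2→s4)
  step 6: s3  (read q: s4→s3)
  step 7: s2  (read q: s3→s2)
  step 8: s4  (read p: s2→s4)

So i = 1, j = 4, giving x = w[0:1] = p, y = w[1:4] = pqq, z = w[4:8] = pqqp.
Check: |xy| = 4 ≤ 5 and |y| = 3 ≥ 1. Reading y takes D from s2 back to s2, so every xyⁱz is accepted.
With |Q| = 5, pigeonhole forces a state repeat no later than step 5; the substring read between the first and second visits to that state can be pumped.

pqq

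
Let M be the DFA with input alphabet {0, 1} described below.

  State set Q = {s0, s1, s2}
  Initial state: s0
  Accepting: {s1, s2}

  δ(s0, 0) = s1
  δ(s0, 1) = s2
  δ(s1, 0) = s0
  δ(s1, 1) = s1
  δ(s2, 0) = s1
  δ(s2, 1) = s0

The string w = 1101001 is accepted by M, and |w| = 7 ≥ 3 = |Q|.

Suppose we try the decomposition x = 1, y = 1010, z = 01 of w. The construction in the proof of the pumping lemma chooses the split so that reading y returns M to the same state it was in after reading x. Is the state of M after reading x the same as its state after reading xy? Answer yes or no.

State sequence: s0 -1-> s2 -1-> s0 -0-> s1 -1-> s1 -0-> s0

After x (step 1): s2. After xy (step 5): s0.
They differ (s2 ≠ s0), so y is not a cycle from the state after x; this split is not the one the pumping-lemma construction produces, and pumping y need not keep the string in L(M).

no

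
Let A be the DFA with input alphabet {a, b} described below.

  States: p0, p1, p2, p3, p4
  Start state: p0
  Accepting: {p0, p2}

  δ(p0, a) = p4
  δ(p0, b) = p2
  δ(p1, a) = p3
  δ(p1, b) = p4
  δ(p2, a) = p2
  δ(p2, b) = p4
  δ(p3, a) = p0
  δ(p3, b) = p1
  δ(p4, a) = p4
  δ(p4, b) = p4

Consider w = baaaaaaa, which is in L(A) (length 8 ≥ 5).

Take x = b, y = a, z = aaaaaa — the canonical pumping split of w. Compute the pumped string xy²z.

baaaaaaaa

xy^2z = b·a·a·aaaaaa = baaaaaaaa.
Reading y = a takes A from p2 back to p2, so after x·y·y the machine is still in p2, and z then leads to the accepting state p2. Hence baaaaaaaa ∈ L(A).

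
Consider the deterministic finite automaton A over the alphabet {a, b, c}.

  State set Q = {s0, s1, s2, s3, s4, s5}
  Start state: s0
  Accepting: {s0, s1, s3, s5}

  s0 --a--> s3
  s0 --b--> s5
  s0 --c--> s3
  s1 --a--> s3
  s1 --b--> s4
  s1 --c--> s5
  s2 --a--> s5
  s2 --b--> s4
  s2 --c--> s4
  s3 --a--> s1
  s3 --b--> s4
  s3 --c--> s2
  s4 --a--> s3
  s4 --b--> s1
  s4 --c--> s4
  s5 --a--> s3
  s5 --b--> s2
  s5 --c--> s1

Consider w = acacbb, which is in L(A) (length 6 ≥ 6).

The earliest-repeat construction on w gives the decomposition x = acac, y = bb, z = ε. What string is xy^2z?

acacbbbb

xy^2z = acac·bb·bb·ε = acacbbbb.
Reading y = bb takes A from s1 back to s1, so after x·y·y the machine is still in s1, and z then leads to the accepting state s1. Hence acacbbbb ∈ L(A).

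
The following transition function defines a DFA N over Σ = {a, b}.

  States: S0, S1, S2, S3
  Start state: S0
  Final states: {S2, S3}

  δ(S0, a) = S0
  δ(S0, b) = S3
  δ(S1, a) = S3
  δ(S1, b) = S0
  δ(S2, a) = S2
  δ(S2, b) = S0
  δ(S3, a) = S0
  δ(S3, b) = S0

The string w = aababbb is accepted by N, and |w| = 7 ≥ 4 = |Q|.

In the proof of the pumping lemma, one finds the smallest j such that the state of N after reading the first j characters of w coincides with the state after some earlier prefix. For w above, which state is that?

State sequence: S0 -a-> S0 -a-> S0 -b-> S3 -a-> S0 -b-> S3 -b-> S0 -b-> S3
First repeat at step 1: S0 was already visited.

The earliest repeat is at step j = 1: N is in S0, which it already visited at step i = 0.
The DFA has 4 states, so the proof of the pumping lemma guarantees a repeated state among the first 4+1 visited; the segment between the two visits is the pumpable y.

S0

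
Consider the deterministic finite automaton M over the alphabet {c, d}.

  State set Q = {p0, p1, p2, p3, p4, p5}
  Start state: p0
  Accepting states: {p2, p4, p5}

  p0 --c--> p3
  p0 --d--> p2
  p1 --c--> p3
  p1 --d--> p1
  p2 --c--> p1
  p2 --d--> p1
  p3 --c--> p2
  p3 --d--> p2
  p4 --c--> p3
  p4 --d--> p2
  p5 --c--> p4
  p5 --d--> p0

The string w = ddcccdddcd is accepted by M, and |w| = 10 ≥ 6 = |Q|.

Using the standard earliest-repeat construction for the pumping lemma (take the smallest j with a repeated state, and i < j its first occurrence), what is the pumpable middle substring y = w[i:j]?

dcc

Run of M on w = d d c c c d d d c d:
  step 0: p0  (start)
  step 1: p2  (read d: p0→p2)
  step 2: p1  (read d: p2→p1)
  step 3: p3  (read c: p1→p3)
  step 4: p2  (read c: p3→p2)   ← first repeat (p2 seen earlier)
  step 5: p1  (read c: p2→p1)
  step 6: p1  (read d: p1→p1)
  step 7: p1  (read d: p1→p1)
  step 8: p1  (read d: p1→p1)
  step 9: p3  (read c: p1→p3)
  step 10: p2  (read d: p3→p2)

So i = 1, j = 4, giving x = w[0:1] = d, y = w[1:4] = dcc, z = w[4:10] = cdddcd.
Check: |xy| = 4 ≤ 6 and |y| = 3 ≥ 1. Reading y takes M from p2 back to p2, so every xyⁱz is accepted.
Since M has 6 states, any run of length ≥ 6 visits 6+1 states, so by pigeonhole some state repeats within the first 6 steps — that repeat gives the pumpable loop.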